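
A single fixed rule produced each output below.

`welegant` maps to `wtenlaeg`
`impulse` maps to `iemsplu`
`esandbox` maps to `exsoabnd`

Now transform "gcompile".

gecloimp

The transformation: take characters alternately from the front and the back (1st, last, 2nd, 2nd-last, ...).
Applying that to "gcompile" gives "gecloimp".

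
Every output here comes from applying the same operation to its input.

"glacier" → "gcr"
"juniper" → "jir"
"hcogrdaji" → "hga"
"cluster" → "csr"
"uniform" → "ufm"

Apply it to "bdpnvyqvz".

bnq

The pattern: keep one character in every 3, starting at position 1 (positions 1st, 4th, 7th, ...).
Applying that to "bdpnvyqvz" gives "bnq".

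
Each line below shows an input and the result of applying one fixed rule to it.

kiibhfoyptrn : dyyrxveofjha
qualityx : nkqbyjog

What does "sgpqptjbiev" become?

Looking at the pairs, the operation is to swap the first and last characters, then shift every letter 10 places backward in the alphabet (wrapping around).
Starting from "sgpqptjbiev": after the first operation, "vgpqptjbies"; after the second, "lwfgfjzryui".

lwfgfjzryui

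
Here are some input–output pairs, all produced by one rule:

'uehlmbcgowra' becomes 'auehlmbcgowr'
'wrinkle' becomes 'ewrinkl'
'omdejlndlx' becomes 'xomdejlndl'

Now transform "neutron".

nneutro

The rule is to move the last character to the front.
Applying that to "neutron" gives "nneutro".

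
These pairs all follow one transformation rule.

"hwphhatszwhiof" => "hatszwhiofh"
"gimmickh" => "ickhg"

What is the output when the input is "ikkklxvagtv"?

lxvagtvi

The pattern: move the first character to the end, then delete the first 3 characters.
"ikkklxvagtv" → "kkklxvagtvi" → "lxvagtvi".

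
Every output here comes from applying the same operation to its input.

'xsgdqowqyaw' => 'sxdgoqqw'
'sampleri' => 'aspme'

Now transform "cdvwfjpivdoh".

The pattern: swap each adjacent pair of characters (1↔2, 3↔4, ...), then delete the last 3 characters.
Applying both steps to "cdvwfjpivdoh": "dcwvjfipdvho", then "dcwvjfipd".

dcwvjfipd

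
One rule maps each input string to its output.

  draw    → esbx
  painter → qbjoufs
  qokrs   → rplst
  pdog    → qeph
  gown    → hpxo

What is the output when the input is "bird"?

cjse

Looking at the pairs, the operation is to shift every letter 1 place forward in the alphabet (wrapping around).
Applying that to "bird" gives "cjse".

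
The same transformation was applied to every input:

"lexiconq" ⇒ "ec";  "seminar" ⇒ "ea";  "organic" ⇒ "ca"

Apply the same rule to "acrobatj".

The transformation: sort the characters into reverse alphabetical order, then keep only the last 2 characters.
Working it through for "acrobatj": intermediate "trojcbaa", final "aa".

aa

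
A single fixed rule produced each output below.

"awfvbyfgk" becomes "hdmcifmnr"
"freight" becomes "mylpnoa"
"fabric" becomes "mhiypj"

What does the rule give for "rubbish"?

Each output is the input with this applied: shift every letter 7 places forward in the alphabet (wrapping around).
On "rubbish" that produces "ybiipzo".

ybiipzo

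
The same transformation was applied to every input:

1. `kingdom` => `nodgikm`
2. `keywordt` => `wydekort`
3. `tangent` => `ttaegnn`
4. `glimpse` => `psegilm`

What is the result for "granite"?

Rule — sort the characters into alphabetical order, then move the last 2 characters to the front (rotate right by 2).
"granite" → "aeginrt" → "rtaegin".

rtaegin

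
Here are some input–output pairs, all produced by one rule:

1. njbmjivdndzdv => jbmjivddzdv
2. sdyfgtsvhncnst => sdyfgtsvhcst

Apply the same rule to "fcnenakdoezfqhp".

What's happening: remove every "n".
So "fcnenakdoezfqhp" becomes "fceakdoezfqhp".

fceakdoezfqhp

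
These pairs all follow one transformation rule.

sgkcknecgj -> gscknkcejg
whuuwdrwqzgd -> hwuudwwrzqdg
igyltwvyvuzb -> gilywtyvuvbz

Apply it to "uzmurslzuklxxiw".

The transformation: swap each adjacent pair of characters (1↔2, 3↔4, ...).
On "uzmurslzuklxxiw" that produces "zuumsrzlkuxlixw".

zuumsrzlkuxlixw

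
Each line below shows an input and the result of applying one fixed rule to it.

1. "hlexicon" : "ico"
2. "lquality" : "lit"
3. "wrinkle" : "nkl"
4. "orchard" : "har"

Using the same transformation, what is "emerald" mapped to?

The rule is to move the last character to the front, then keep only the last 3 characters.
For "emerald" the result is "ral".

ral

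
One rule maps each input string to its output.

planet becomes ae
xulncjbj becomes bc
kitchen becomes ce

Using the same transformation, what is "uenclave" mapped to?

ac

The rule is to sort the characters into alphabetical order, then keep only the first 2 characters.
"uenclave" → "aceelnuv" → "ac".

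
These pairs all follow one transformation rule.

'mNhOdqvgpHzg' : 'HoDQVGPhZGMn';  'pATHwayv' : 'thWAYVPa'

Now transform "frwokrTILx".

WOKRtilXFR

What's happening: flip the case of every letter, then move the first 2 characters to the end (rotate left by 2).
Applying both steps to "frwokrTILx": "FRWOKRtilX", then "WOKRtilXFR".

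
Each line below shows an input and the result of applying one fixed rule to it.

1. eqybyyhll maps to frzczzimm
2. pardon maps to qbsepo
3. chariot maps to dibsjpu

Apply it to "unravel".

vosbwfm

In each case the input is transformed by: shift every letter 1 place forward in the alphabet (wrapping around).
Applying that to "unravel" gives "vosbwfm".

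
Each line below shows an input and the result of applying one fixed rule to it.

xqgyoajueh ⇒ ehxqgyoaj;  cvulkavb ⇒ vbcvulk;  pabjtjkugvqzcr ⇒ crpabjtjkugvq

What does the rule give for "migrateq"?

The rule is to move the last 3 characters to the front (rotate right by 3), then delete the first character.
On "migrateq" that produces "eqmigra".

eqmigra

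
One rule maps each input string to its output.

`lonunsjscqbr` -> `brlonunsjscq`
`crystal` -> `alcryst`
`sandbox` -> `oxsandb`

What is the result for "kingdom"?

What's happening: move the last 2 characters to the front (rotate right by 2).
So "kingdom" becomes "omkingd".

omkingd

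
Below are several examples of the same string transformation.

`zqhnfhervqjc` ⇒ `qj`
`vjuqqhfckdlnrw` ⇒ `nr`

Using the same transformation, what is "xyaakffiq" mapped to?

fi

Each output is the input with this applied: move the last 3 characters to the front (rotate right by 3), then keep only the first 2 characters.
Starting from "xyaakffiq": after the first operation, "fiqxyaakf"; after the second, "fi".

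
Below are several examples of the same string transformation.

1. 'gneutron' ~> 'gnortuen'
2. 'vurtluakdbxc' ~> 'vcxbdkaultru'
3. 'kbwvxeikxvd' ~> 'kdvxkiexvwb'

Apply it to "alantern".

The transformation: move the first character to the end, then reverse the string.
Applying both steps to "alantern": "lanterna", then "anretnal".

anretnal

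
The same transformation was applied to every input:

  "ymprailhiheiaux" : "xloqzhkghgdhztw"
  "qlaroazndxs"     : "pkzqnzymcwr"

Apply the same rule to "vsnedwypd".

urmdcvxoc

In each case the input is transformed by: shift every letter 1 place backward in the alphabet (wrapping around).
"vsnedwypd" → "urmdcvxoc".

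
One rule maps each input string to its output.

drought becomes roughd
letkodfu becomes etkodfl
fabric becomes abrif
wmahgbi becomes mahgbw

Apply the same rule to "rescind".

The pattern: delete the last character, then move the first character to the end.
Working it through for "rescind": intermediate "rescin", final "escinr".

escinr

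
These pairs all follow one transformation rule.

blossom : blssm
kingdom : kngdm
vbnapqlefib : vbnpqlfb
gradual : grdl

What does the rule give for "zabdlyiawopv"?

zbdlywpv

The transformation: remove every vowel.
Doing the same to "zabdlyiawopv": "zbdlywpv".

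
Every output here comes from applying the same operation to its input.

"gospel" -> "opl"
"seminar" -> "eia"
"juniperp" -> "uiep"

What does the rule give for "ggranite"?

Looking at the pairs, the operation is to keep every other character starting from the second (positions 2nd, 4th, 6th, ...).
For "ggranite" the result is "gaie".

gaie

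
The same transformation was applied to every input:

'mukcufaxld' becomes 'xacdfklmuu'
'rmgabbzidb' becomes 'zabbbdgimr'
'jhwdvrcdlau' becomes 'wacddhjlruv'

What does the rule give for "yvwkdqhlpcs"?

What's happening: sort the characters into alphabetical order, then move the last character to the front.
On "yvwkdqhlpcs": the first step gives "cdhklpqsvwy", and the second then gives "ycdhklpqsvw".

ycdhklpqsvw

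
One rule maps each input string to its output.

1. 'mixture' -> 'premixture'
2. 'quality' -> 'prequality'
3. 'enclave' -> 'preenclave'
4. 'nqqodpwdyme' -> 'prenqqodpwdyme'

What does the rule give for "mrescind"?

The transformation: prepend "pre".
Applying that to "mrescind" gives "premrescind".

premrescind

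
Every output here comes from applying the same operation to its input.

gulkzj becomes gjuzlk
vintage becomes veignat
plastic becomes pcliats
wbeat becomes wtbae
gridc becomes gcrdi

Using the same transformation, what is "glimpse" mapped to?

gelsipm

Each output is the input with this applied: take characters alternately from the front and the back (1st, last, 2nd, 2nd-last, ...).
"glimpse" → "gelsipm".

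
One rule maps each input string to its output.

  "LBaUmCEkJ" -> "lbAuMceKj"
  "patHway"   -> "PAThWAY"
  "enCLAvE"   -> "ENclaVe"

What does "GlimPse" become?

gLIMpSE

The transformation: flip the case of every letter.
For "GlimPse" the result is "gLIMpSE".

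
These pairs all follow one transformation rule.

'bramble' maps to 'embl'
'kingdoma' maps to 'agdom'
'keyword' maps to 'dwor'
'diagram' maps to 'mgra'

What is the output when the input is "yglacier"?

racie

The pattern: delete the first 3 characters, then move the last character to the front.
Working it through for "yglacier": intermediate "acier", final "racie".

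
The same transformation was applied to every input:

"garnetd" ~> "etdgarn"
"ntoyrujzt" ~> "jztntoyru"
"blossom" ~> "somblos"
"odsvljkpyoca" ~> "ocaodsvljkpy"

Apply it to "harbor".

borhar

The transformation: move the last 3 characters to the front (rotate right by 3).
Applying that to "harbor" gives "borhar".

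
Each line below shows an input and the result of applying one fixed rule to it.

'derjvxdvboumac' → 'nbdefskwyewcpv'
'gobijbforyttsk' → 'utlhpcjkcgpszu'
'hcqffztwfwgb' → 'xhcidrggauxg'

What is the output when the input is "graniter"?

The rule is to move the last 3 characters to the front (rotate right by 3), then shift every letter 1 place forward in the alphabet (wrapping around).
"graniter" → "tergrani" → "ufshsboj".
(Check on "gobijbforyttsk": → "tskgobijbforyt" → "utlhpcjkcgpszu" ✓)

ufshsboj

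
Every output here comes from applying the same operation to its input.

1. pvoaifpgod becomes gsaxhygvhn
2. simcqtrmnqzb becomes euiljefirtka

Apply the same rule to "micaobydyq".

In each case the input is transformed by: move the first 2 characters to the end (rotate left by 2), then shift every letter 8 places backward in the alphabet (wrapping around).
Starting from "micaobydyq": after the first operation, "caobydyqmi"; after the second, "usgtqvqiea".

usgtqvqiea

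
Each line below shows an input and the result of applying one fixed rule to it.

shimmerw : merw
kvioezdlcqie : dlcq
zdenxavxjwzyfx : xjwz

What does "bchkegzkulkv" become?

zkul

Rule — swap the front and back halves of the string, then keep only the first 4 characters.
Starting from "bchkegzkulkv": after the first operation, "zkulkvbchkeg"; after the second, "zkul".
(Check on "kvioezdlcqie": → "dlcqiekvioez" → "dlcq" ✓)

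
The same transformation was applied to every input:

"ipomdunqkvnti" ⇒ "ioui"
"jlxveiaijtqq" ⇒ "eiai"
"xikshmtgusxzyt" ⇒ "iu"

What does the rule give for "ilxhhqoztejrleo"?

Looking at the pairs, the operation is to keep only the vowels.
Doing the same to "ilxhhqoztejrleo": "ioeeo".

ioeeo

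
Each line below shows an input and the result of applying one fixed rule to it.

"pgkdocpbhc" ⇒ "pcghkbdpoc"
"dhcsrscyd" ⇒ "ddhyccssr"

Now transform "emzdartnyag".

egmazydnatr

The rule is to take characters alternately from the front and the back (1st, last, 2nd, 2nd-last, ...).
On "emzdartnyag" that produces "egmazydnatr".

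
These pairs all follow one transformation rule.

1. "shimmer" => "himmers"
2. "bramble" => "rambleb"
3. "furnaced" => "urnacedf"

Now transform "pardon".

ardonp

What's happening: move the first character to the end.
Doing the same to "pardon": "ardonp".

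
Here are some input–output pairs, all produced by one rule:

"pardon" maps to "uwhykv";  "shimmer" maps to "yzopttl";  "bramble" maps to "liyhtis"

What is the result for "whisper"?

In each case the input is transformed by: shift every letter 7 places forward in the alphabet (wrapping around), then move the last character to the front.
Applying both steps to "whisper": "dopzwly", then "ydopzwl".
(Check on "bramble": → "iyhtisl" → "liyhtis" ✓)

ydopzwl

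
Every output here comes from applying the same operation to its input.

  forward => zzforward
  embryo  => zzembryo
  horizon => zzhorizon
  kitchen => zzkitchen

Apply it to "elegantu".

zzelegantu

The rule is to prepend "zz".
"elegantu" → "zzelegantu".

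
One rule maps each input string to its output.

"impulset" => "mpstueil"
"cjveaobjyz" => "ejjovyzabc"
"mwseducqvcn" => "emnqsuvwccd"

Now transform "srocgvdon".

In each case the input is transformed by: sort the characters into alphabetical order, then move the first 3 characters to the end (rotate left by 3).
For "srocgvdon" the result is "noorsvcdg".

noorsvcdg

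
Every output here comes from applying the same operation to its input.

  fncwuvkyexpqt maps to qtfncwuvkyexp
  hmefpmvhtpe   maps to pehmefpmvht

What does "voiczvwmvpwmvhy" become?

hyvoiczvwmvpwmv

The rule is to move the last 2 characters to the front (rotate right by 2).
Applying that to "voiczvwmvpwmvhy" gives "hyvoiczvwmvpwmv".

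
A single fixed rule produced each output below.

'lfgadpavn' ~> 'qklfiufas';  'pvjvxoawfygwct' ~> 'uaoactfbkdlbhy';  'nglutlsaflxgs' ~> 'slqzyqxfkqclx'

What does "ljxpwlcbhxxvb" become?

Looking at the pairs, the operation is to shift every letter 5 places forward in the alphabet (wrapping around).
So "ljxpwlcbhxxvb" becomes "qocubqhgmccag".

qocubqhgmccag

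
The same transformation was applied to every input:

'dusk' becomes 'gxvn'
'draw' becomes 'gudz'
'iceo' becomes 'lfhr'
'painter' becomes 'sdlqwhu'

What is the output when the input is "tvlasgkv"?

wyodvjny

What's happening: shift every letter 3 places forward in the alphabet (wrapping around).
Applying that to "tvlasgkv" gives "wyodvjny".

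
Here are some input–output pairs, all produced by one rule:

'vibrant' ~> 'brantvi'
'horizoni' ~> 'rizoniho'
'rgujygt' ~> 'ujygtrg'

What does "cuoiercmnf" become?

The pattern: move the first 2 characters to the end (rotate left by 2).
"cuoiercmnf" → "oiercmnfcu".

oiercmnfcu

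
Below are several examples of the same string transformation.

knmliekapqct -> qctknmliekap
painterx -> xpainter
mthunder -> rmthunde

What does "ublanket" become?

What's happening: move the first 3 characters to the end (rotate left by 3), then swap the front and back halves of the string.
Working it through for "ublanket": intermediate "anketubl", final "tublanke".

tublanke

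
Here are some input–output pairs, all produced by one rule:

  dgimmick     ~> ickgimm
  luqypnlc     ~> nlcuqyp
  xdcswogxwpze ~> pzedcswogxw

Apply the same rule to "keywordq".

The rule is to delete the first character, then move the last 3 characters to the front (rotate right by 3).
For "keywordq", step one produces "eywordq"; step two turns that into "rdqeywo".

rdqeywo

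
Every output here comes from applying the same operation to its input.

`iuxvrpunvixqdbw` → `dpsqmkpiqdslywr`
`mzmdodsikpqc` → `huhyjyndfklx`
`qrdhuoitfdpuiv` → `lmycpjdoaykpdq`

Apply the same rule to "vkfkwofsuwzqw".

Each output is the input with this applied: shift every letter 5 places backward in the alphabet (wrapping around).
"vkfkwofsuwzqw" → "qfafrjanprulr".

qfafrjanprulr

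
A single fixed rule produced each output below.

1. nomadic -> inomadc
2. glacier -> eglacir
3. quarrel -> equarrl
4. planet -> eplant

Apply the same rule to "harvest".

sharvet

Rule — move the last character to the front, then swap the first and last characters.
Working it through for "harvest": intermediate "tharves", final "sharvet".
(Check on "quarrel": → "lquarre" → "equarrl" ✓)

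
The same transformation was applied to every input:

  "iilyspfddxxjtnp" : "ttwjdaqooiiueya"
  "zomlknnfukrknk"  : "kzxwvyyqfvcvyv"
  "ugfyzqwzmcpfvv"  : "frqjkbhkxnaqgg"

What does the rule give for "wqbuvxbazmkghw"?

hbmfgimlkxvrsh

What's happening: shift every letter 11 places forward in the alphabet (wrapping around).
On "wqbuvxbazmkghw" that produces "hbmfgimlkxvrsh".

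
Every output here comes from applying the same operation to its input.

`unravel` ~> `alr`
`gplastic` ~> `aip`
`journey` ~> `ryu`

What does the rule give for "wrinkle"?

In each case the input is transformed by: move the first 3 characters to the end (rotate left by 3), then keep one character in every 3, starting at position 1 (positions 1st, 4th, 7th, ...).
Starting from "wrinkle": after the first operation, "nklewri"; after the second, "nei".

nei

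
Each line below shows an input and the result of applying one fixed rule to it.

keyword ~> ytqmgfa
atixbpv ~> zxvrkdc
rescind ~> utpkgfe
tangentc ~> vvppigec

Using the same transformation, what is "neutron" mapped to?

wvtqppg

The transformation: shift every letter 2 places forward in the alphabet (wrapping around), then sort the characters into reverse alphabetical order.
Working it through for "neutron": intermediate "pgwvtqp", final "wvtqppg".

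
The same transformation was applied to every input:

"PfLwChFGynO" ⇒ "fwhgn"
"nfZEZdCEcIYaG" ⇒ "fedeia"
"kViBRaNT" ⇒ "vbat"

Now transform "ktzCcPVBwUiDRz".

tcpbudz

Each output is the input with this applied: keep every other character starting from the second (positions 2nd, 4th, 6th, ...), then convert every letter to lowercase.
Starting from "ktzCcPVBwUiDRz": after the first operation, "tCPBUDz"; after the second, "tcpbudz".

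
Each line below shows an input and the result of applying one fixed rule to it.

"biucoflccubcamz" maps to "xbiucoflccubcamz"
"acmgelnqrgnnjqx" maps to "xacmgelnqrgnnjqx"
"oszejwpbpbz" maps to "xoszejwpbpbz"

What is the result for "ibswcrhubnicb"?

What's happening: prepend "x".
So "ibswcrhubnicb" becomes "xibswcrhubnicb".

xibswcrhubnicb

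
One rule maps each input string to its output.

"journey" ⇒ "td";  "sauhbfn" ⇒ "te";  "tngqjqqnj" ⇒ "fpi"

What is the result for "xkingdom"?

hc

The pattern: shift every letter 1 place backward in the alphabet (wrapping around), then keep one character in every 3, starting at position 3 (positions 3rd, 6th, 9th, ...).
Working it through for "xkingdom": intermediate "wjhmfcnl", final "hc".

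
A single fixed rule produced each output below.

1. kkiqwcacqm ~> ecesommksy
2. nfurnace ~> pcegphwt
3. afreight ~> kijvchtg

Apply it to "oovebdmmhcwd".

oojeyfqqxgdf

The rule is to shift every letter 2 places forward in the alphabet (wrapping around), then swap the front and back halves of the string.
Starting from "oovebdmmhcwd": after the first operation, "qqxgdfoojeyf"; after the second, "oojeyfqqxgdf".
(Check on "afreight": → "chtgkijv" → "kijvchtg" ✓)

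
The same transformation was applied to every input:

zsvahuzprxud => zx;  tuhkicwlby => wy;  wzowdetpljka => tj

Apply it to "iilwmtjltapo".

ja

The transformation: keep one character in every 3, starting at position 1 (positions 1st, 4th, 7th, ...), then delete the first 2 characters.
For "iilwmtjltapo", step one produces "iwja"; step two turns that into "ja".
(Check on "wzowdetpljka": → "wwtj" → "tj" ✓)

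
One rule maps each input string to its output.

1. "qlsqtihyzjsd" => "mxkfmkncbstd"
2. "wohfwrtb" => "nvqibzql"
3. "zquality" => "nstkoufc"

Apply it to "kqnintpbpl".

jfekhchnjv

What's happening: move the last 2 characters to the front (rotate right by 2), then shift every letter 6 places backward in the alphabet (wrapping around).
"kqnintpbpl" → "plkqnintpb" → "jfekhchnjv".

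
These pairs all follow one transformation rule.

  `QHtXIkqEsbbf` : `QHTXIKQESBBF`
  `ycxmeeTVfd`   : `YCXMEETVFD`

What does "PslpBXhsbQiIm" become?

The transformation: convert every letter to uppercase.
"PslpBXhsbQiIm" → "PSLPBXHSBQIIM".

PSLPBXHSBQIIM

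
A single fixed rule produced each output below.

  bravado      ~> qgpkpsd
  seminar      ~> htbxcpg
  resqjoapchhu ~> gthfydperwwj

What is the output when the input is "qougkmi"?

Looking at the pairs, the operation is to shift every letter 11 places backward in the alphabet (wrapping around).
So "qougkmi" becomes "fdjvzbx".

fdjvzbx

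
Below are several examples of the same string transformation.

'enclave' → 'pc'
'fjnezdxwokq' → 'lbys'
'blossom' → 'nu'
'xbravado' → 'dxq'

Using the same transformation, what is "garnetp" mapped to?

What's happening: keep one character in every 3, starting at position 2 (positions 2nd, 5th, 8th, ...), then shift every letter 2 places forward in the alphabet (wrapping around).
Doing the same to "garnetp": "cg".
(Check on "xbravado": → "bvo" → "dxq" ✓)

cg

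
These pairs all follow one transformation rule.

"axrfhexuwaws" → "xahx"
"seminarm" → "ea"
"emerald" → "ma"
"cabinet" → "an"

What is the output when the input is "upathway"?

pw

The pattern: take characters alternately from the front and the back (1st, last, 2nd, 2nd-last, ...), then keep one character in every 3, starting at position 3 (positions 3rd, 6th, 9th, ...).
Applying both steps to "upathway": "uypaawth", then "pw".
(Check on "seminarm": → "smermain" → "ea" ✓)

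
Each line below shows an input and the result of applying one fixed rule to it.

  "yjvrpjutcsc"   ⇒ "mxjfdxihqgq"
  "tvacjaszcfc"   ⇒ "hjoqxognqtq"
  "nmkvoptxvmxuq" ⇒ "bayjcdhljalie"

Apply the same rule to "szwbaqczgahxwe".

Rule — shift every letter 12 places backward in the alphabet (wrapping around).
Applying that to "szwbaqczgahxwe" gives "gnkpoeqnuovlks".

gnkpoeqnuovlks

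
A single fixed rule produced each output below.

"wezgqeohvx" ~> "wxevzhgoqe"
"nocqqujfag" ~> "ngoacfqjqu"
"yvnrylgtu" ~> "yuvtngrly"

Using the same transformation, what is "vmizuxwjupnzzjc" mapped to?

The pattern: take characters alternately from the front and the back (1st, last, 2nd, 2nd-last, ...).
Applying that to "vmizuxwjupnzzjc" gives "vcmjizzzunxpwuj".

vcmjizzzunxpwuj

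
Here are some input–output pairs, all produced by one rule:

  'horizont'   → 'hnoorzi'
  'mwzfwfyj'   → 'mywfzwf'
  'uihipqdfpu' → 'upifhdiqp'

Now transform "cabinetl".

ctaebni

In each case the input is transformed by: delete the last character, then take characters alternately from the front and the back (1st, last, 2nd, 2nd-last, ...).
For "cabinetl", step one produces "cabinet"; step two turns that into "ctaebni".
(Check on "horizont": → "horizon" → "hnoorzi" ✓)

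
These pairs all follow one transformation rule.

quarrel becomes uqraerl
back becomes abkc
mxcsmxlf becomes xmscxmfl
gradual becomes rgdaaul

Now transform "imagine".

Looking at the pairs, the operation is to swap each adjacent pair of characters (1↔2, 3↔4, ...).
For "imagine" the result is "miganie".

miganie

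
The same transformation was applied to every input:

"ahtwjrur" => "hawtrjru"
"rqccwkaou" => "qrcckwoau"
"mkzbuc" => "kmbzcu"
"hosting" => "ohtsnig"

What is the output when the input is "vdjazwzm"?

dvajwzmz

The transformation: swap each adjacent pair of characters (1↔2, 3↔4, ...).
For "vdjazwzm" the result is "dvajwzmz".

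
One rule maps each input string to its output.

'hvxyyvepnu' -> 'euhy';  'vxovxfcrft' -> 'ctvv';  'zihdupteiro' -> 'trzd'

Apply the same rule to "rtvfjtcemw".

cwrf

What's happening: keep one character in every 3, starting at position 1 (positions 1st, 4th, 7th, ...), then swap the front and back halves of the string.
Applying both steps to "rtvfjtcemw": "rfcw", then "cwrf".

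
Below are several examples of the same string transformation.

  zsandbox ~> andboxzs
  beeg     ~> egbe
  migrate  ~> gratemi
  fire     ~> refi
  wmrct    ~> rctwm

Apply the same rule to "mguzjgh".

Rule — move the first 2 characters to the end (rotate left by 2).
Applying that to "mguzjgh" gives "uzjghmg".

uzjghmg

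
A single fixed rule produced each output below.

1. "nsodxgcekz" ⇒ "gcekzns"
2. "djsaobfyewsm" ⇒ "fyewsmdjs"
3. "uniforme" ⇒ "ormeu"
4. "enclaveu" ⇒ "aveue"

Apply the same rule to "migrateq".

ateqm

What's happening: swap the front and back halves of the string, then delete the last 3 characters.
Working it through for "migrateq": intermediate "ateqmigr", final "ateqm".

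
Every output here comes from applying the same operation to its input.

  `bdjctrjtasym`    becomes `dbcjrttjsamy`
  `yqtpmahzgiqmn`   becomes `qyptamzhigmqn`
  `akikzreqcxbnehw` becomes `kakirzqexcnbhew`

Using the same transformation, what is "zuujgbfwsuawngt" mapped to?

uzjubgwfuswagnt

The pattern: swap each adjacent pair of characters (1↔2, 3↔4, ...).
Applying that to "zuujgbfwsuawngt" gives "uzjubgwfuswagnt".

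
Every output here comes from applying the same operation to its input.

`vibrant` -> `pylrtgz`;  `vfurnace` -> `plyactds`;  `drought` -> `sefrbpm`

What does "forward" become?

uypbdmp

Looking at the pairs, the operation is to shift every letter 2 places backward in the alphabet (wrapping around), then move the first 3 characters to the end (rotate left by 3).
For "forward", step one produces "dmpuypb"; step two turns that into "uypbdmp".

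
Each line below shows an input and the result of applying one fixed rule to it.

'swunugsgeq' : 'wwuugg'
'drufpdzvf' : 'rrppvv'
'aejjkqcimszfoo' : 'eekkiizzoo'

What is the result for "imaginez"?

mmiizz

Each output is the input with this applied: keep one character in every 3, starting at position 2 (positions 2nd, 5th, 8th, ...), then double every character.
For "imaginez" the result is "mmiizz".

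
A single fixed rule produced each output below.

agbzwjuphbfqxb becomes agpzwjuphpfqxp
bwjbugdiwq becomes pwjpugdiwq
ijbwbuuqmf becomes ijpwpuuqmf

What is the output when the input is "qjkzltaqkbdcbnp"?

Each output is the input with this applied: replace every "b" with "p".
On "qjkzltaqkbdcbnp" that produces "qjkzltaqkpdcpnp".

qjkzltaqkpdcpnp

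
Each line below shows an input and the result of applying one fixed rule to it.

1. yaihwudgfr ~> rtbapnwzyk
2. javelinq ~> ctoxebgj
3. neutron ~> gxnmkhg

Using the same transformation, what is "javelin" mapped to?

What's happening: shift every letter 7 places backward in the alphabet (wrapping around).
On "javelin" that produces "ctoxebg".

ctoxebg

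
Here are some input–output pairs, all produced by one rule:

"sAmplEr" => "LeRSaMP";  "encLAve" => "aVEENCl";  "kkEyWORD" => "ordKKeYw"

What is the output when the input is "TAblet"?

What's happening: flip the case of every letter, then move the last 3 characters to the front (rotate right by 3).
On "TAblet": the first step gives "taBLET", and the second then gives "LETtaB".
(Check on "sAmplEr": → "SaMPLeR" → "LeRSaMP" ✓)

LETtaB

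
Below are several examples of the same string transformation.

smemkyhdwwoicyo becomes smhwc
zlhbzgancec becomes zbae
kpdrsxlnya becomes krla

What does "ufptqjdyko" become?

Rule — keep one character in every 3, starting at position 1 (positions 1st, 4th, 7th, ...).
So "ufptqjdyko" becomes "utdo".

utdo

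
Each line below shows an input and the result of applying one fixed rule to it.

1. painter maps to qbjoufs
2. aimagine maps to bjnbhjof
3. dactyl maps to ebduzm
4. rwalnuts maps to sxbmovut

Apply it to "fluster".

What's happening: shift every letter 1 place forward in the alphabet (wrapping around).
"fluster" → "gmvtufs".

gmvtufs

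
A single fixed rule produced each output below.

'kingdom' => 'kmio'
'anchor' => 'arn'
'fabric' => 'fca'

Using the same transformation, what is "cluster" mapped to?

crle

Looking at the pairs, the operation is to take characters alternately from the front and the back (1st, last, 2nd, 2nd-last, ...), then delete the last 3 characters.
On "cluster": the first step gives "crleuts", and the second then gives "crle".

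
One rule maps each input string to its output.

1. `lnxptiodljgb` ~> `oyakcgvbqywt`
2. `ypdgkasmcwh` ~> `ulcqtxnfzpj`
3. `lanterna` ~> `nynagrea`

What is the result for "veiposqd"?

Each output is the input with this applied: shift every letter 13 places forward in the alphabet (wrapping around) — i.e. ROT13, then move the last character to the front.
For "veiposqd", step one produces "irvcbfdq"; step two turns that into "qirvcbfd".
(Check on "lnxptiodljgb": → "yakcgvbqywto" → "oyakcgvbqywt" ✓)

qirvcbfd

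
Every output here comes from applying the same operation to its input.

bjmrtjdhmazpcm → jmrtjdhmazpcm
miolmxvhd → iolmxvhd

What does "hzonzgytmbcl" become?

zonzgytmbcl

Looking at the pairs, the operation is to delete the first character.
"hzonzgytmbcl" → "zonzgytmbcl".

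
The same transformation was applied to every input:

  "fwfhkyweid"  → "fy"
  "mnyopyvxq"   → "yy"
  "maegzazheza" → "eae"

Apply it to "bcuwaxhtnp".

Looking at the pairs, the operation is to delete the last 2 characters, then keep one character in every 3, starting at position 3 (positions 3rd, 6th, 9th, ...).
"bcuwaxhtnp" → "ux".
(Check on "fwfhkyweid": → "fwfhkywe" → "fy" ✓)

ux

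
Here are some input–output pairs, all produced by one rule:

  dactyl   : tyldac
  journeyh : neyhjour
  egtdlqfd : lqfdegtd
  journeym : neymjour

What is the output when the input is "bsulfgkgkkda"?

In each case the input is transformed by: swap the front and back halves of the string.
Applying that to "bsulfgkgkkda" gives "kgkkdabsulfg".

kgkkdabsulfg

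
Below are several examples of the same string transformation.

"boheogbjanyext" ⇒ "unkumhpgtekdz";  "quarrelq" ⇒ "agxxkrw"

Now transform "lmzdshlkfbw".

sfjynrqlhc

Looking at the pairs, the operation is to delete the first character, then shift every letter 6 places forward in the alphabet (wrapping around).
Starting from "lmzdshlkfbw": after the first operation, "mzdshlkfbw"; after the second, "sfjynrqlhc".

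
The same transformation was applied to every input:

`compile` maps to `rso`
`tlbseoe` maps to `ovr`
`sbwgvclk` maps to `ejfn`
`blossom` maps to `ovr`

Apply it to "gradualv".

ugdy

The rule is to shift every letter 3 places forward in the alphabet (wrapping around), then keep every other character starting from the second (positions 2nd, 4th, 6th, ...).
So "gradualv" becomes "ugdy".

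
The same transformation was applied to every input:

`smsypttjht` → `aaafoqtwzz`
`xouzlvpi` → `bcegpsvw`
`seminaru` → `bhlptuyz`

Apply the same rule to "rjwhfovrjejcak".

The pattern: shift every letter 7 places forward in the alphabet (wrapping around), then sort the characters into alphabetical order.
On "rjwhfovrjejcak": the first step gives "yqdomvcyqlqjhr", and the second then gives "cdhjlmoqqqrvyy".

cdhjlmoqqqrvyy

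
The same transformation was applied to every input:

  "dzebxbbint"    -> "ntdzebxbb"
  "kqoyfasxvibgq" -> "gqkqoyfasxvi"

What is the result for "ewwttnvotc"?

Each output is the input with this applied: move the last 2 characters to the front (rotate right by 2), then delete the last character.
Starting from "ewwttnvotc": after the first operation, "tcewwttnvo"; after the second, "tcewwttnv".

tcewwttnv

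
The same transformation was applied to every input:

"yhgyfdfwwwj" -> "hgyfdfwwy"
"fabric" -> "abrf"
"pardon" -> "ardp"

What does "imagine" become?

Looking at the pairs, the operation is to delete the last 2 characters, then move the first character to the end.
Applying that to "imagine" gives "magii".
(Check on "fabric": → "fabr" → "abrf" ✓)

magii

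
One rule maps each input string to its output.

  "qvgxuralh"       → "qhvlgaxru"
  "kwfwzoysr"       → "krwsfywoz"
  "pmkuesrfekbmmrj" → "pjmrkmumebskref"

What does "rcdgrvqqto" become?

In each case the input is transformed by: take characters alternately from the front and the back (1st, last, 2nd, 2nd-last, ...).
On "rcdgrvqqto" that produces "roctdqgqrv".

roctdqgqrv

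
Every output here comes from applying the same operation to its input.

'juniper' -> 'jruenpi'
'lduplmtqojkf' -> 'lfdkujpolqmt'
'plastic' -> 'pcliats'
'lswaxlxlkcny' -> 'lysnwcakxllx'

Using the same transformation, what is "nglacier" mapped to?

The transformation: take characters alternately from the front and the back (1st, last, 2nd, 2nd-last, ...).
On "nglacier" that produces "nrgeliac".

nrgeliac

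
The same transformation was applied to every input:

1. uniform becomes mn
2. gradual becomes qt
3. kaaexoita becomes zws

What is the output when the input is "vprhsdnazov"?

orzu

Each output is the input with this applied: keep one character in every 3, starting at position 2 (positions 2nd, 5th, 8th, ...), then shift every letter 1 place backward in the alphabet (wrapping around).
Starting from "vprhsdnazov": after the first operation, "psav"; after the second, "orzu".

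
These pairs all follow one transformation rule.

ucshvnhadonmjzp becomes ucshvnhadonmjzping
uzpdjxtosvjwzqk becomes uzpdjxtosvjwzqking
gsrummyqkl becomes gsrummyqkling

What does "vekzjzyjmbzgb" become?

vekzjzyjmbzgbing

The rule is to append "ing".
On "vekzjzyjmbzgb" that produces "vekzjzyjmbzgbing".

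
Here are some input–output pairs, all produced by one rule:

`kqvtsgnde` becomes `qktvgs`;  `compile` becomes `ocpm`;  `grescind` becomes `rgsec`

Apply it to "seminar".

In each case the input is transformed by: delete the last 3 characters, then swap each adjacent pair of characters (1↔2, 3↔4, ...).
For "seminar", step one produces "semi"; step two turns that into "esim".

esim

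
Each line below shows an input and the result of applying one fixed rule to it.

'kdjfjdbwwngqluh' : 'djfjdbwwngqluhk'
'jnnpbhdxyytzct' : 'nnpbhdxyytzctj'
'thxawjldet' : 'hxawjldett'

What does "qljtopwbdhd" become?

ljtopwbdhdq

In each case the input is transformed by: move the first character to the end.
So "qljtopwbdhd" becomes "ljtopwbdhdq".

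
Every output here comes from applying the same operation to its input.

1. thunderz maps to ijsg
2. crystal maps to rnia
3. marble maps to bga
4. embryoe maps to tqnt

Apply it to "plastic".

epir

In each case the input is transformed by: keep every other character starting from the first (positions 1st, 3rd, 5th, ...), then shift every letter 11 places backward in the alphabet (wrapping around).
Starting from "plastic": after the first operation, "patc"; after the second, "epir".
(Check on "embryoe": → "ebye" → "tqnt" ✓)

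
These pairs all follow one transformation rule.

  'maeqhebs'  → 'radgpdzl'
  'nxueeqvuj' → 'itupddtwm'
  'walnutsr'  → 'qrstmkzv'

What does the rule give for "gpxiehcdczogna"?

zmfnybcbgdhwof

What's happening: reverse the string, then shift every letter 1 place backward in the alphabet (wrapping around).
Applying both steps to "gpxiehcdczogna": "angozcdcheixpg", then "zmfnybcbgdhwof".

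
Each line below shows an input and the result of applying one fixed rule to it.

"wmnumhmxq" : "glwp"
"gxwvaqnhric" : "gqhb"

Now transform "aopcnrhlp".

Each output is the input with this applied: shift every letter 1 place backward in the alphabet (wrapping around), then keep only the last 4 characters.
Applying both steps to "aopcnrhlp": "znobmqgko", then "qgko".
(Check on "gxwvaqnhric": → "fwvuzpmgqhb" → "gqhb" ✓)

qgko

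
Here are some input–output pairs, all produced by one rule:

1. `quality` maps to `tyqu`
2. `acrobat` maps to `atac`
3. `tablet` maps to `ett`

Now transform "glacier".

ergl

Each output is the input with this applied: move the last 2 characters to the front (rotate right by 2), then delete the last 3 characters.
Working it through for "glacier": intermediate "erglaci", final "ergl".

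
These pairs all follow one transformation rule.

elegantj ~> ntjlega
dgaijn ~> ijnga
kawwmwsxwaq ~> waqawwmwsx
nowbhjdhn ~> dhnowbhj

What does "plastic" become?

Looking at the pairs, the operation is to delete the first character, then move the last 3 characters to the front (rotate right by 3).
Applying that to "plastic" gives "ticlas".

ticlas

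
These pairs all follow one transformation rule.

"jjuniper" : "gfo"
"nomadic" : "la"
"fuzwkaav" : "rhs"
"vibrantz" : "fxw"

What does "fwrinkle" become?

Each output is the input with this applied: keep one character in every 3, starting at position 2 (positions 2nd, 5th, 8th, ...), then shift every letter 3 places backward in the alphabet (wrapping around).
Starting from "fwrinkle": after the first operation, "wne"; after the second, "tkb".

tkb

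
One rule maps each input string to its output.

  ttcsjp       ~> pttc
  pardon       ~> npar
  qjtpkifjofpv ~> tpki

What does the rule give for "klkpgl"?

Each output is the input with this applied: swap the front and back halves of the string, then keep only the last 4 characters.
Applying both steps to "klkpgl": "pglklk", then "lklk".

lklk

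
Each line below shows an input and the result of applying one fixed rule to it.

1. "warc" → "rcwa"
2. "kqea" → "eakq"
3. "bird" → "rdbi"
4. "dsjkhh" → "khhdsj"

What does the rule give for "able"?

leab

Each output is the input with this applied: swap the front and back halves of the string.
Applying that to "able" gives "leab".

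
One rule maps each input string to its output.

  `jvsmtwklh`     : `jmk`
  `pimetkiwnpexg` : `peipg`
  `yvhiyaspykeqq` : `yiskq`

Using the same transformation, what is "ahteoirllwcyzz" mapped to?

The rule is to keep one character in every 3, starting at position 1 (positions 1st, 4th, 7th, ...).
For "ahteoirllwcyzz" the result is "aerwz".

aerwz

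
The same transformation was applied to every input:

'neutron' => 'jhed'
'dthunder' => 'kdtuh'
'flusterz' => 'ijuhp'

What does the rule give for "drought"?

kwxj

Rule — shift every letter 10 places backward in the alphabet (wrapping around), then delete the first 3 characters.
On "drought": the first step gives "thekwxj", and the second then gives "kwxj".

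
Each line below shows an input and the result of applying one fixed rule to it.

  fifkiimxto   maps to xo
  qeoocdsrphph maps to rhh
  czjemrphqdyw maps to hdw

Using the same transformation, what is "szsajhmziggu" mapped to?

The rule is to keep every other character starting from the second (positions 2nd, 4th, 6th, ...), then delete the first 3 characters.
Working it through for "szsajhmziggu": intermediate "zahzgu", final "zgu".

zgu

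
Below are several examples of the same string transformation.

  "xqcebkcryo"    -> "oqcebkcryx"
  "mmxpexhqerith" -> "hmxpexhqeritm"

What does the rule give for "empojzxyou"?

umpojzxyoe

Rule — swap the first and last characters.
For "empojzxyou" the result is "umpojzxyoe".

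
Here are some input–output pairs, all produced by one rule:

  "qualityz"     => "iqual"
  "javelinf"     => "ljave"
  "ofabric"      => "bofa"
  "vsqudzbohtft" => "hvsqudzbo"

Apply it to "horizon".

ihor

The pattern: delete the last 3 characters, then move the last character to the front.
"horizon" → "hori" → "ihor".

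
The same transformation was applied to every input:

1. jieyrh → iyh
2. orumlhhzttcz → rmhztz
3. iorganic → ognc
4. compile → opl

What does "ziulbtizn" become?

iltz

What's happening: keep every other character starting from the second (positions 2nd, 4th, 6th, ...).
"ziulbtizn" → "iltz".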